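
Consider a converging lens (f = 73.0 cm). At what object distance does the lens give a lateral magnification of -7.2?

m = −d_i/d_o ⇒ d_i = −m·d_o.
1/f = 1/d_o + 1/d_i = 1/d_o − 1/(m·d_o) = (1 − 1/m)/d_o, so d_o = f(1 − 1/m) = (73.00)(1 − 1/(-7.2)) = 83.1 cm.

83.1 cm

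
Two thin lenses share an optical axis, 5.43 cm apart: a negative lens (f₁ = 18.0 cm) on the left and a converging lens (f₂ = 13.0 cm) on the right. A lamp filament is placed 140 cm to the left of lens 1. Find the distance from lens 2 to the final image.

Lens 1 is diverging, so f₁ = −18.0 cm.
Lens 1: 1/d_i1 = 1/f₁ − 1/d_o1 = 1/(-18.0) − 1/(140) = -0.06270, so d_i1 = -15.95 cm.
The intermediate image is 15.95 cm to the left of lens 1 (virtual), which is 5.43 − (-15.95) = 21.38 cm to the left of lens 2, so d_o2 = +21.38 cm.
Lens 2: 1/d_i2 = 1/f₂ − 1/d_o2 = 1/(13.0) − 1/(21.38) = 0.03015, so d_i2 = 33.2 cm.
The final image is real, 33.2 cm to the right of lens 2 (overall magnification ≈ -0.18).

33.2 cm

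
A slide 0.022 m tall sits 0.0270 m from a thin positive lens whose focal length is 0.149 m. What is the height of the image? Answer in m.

1/d_i = 1/f − 1/d_o = 1/(0.1490) − 1/(0.0270) = -30.33, so d_i = -0.03298 m.
m = −d_i/d_o = +1.221.
|h_i| = |m|·h_o = 1.221 × 0.022 = 0.0269 m. The image is virtual, upright and enlarged, on the same side as the object.

0.0269 m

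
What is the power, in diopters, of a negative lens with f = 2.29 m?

For a negative lens, f = −2.29 m.
P = 1/f = 1/(-2.29 m) = -0.437 D.

P = -0.437 D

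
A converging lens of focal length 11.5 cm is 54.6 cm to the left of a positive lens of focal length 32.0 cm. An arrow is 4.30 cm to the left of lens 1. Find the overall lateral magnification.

Lens 1: 1/d_i1 = 1/(11.5) − 1/(4.30) = -0.1456, so d_i1 = -6.868 cm; m₁ = −d_i1/d_o1 = +1.597.
d_o2 = 54.6 − (-6.868) = 61.47 cm.
Lens 2: 1/d_i2 = 1/(32.0) − 1/(61.47) = 0.01498, so d_i2 = 66.75 cm; m₂ = −d_i2/d_o2 = -1.086.
m = m₁·m₂ = (+1.597)(-1.086) = -1.73.

m = -1.73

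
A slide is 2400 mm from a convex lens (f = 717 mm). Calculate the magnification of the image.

m = -0.426

1/d_i = 1/f − 1/d_o = 1/(717.0) − 1/(2400) = 0.0009780, so d_i = 1022 mm.
m = −d_i/d_o = −(1022)/(2400) = -0.426.
The image is real, inverted and reduced, on the far side of the lens.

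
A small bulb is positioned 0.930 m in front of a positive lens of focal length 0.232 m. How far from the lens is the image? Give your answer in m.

0.309 m

Lens equation: 1/d_i = 1/f − 1/d_o = 1/(0.2320) − 1/(0.930) = 4.310 − 1.075 = 3.235, so d_i = 0.309 m.
The image is real, inverted and reduced, on the far side of the lens.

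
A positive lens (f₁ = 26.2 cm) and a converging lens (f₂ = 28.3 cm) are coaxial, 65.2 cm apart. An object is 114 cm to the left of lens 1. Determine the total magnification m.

m = +2.93

Lens 1: 1/d_i1 = 1/(26.2) − 1/(114) = 0.02940, so d_i1 = 34.02 cm; m₁ = −d_i1/d_o1 = -0.2984.
d_o2 = 65.2 − (34.02) = 31.18 cm.
Lens 2: 1/d_i2 = 1/(28.3) − 1/(31.18) = 0.003264, so d_i2 = 306.4 cm; m₂ = −d_i2/d_o2 = -9.826.
m = m₁·m₂ = (-0.2984)(-9.826) = +2.93.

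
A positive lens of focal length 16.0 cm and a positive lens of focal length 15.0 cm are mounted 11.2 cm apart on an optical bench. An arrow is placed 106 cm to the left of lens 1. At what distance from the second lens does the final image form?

5.06 cm

Lens 1: 1/d_i1 = 1/f₁ − 1/d_o1 = 1/(16.0) − 1/(106) = 0.05307, so d_i1 = 18.84 cm.
The intermediate image is 18.84 cm to the right of lens 1, which lies 7.640 cm to the right of lens 2 — a virtual object — so d_o2 = −7.640 cm.
Lens 2: 1/d_i2 = 1/f₂ − 1/d_o2 = 1/(15.0) − 1/(-7.640) = 0.1976, so d_i2 = 5.06 cm.
The final image is real, 5.06 cm to the right of lens 2 (overall magnification ≈ -0.12).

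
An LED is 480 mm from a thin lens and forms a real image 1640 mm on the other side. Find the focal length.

Real image ⇒ d_i = +1640 mm.
1/f = 1/d_o + 1/d_i = 1/(480) + 1/(1640) = 0.002693, so f = 371 mm.
Since f is positive, the thin lens is converging.

f = 371 mm (converging)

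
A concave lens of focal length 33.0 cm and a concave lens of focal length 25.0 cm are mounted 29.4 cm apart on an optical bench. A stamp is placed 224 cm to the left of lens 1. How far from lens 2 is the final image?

17.5 cm

Lens 1 is diverging, so f₁ = −33.0 cm.
Lens 1: 1/d_i1 = 1/f₁ − 1/d_o1 = 1/(-33.0) − 1/(224) = -0.03477, so d_i1 = -28.76 cm.
The intermediate image is 28.76 cm to the left of lens 1 (virtual), which is 29.4 − (-28.76) = 58.16 cm to the left of lens 2, so d_o2 = +58.16 cm.
Lens 2 is diverging, so f₂ = −25.0 cm.
Lens 2: 1/d_i2 = 1/f₂ − 1/d_o2 = 1/(-25.0) − 1/(58.16) = -0.05719, so d_i2 = -17.5 cm.
The final image is virtual, 17.5 cm to the left of lens 2 (overall magnification ≈ 0.039).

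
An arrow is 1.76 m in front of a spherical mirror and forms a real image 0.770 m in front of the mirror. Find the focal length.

f = 0.536 m (concave)

Real image ⇒ d_i = +0.770 m.
1/f = 1/d_o + 1/d_i = 1/(1.76) + 1/(0.770) = 1.867, so f = 0.536 m.
Since f is positive, the spherical mirror is concave.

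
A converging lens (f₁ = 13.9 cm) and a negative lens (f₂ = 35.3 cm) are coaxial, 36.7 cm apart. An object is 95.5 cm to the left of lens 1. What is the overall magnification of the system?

m = -0.108

Lens 1: 1/d_i1 = 1/(13.9) − 1/(95.5) = 0.06147, so d_i1 = 16.27 cm; m₁ = −d_i1/d_o1 = -0.1704.
d_o2 = 36.7 − (16.27) = 20.43 cm.
f₂ = −35.3 cm (diverging).
Lens 2: 1/d_i2 = 1/(-35.3) − 1/(20.43) = -0.07728, so d_i2 = -12.94 cm; m₂ = −d_i2/d_o2 = +0.6334.
m = m₁·m₂ = (-0.1704)(+0.6334) = -0.108.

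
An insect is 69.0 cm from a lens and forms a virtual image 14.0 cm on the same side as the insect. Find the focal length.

Virtual image ⇒ d_i = −14.0 cm.
1/f = 1/d_o + 1/d_i = 1/(69.0) + 1/(-14.0) = -0.05694, so f = -17.6 cm.
Since f is negative, the lens is diverging.

f = -17.6 cm (diverging)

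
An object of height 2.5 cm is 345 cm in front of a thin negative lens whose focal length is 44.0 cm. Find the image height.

0.283 cm

For a negative lens, f = -44.0 cm.
1/d_i = 1/f − 1/d_o = 1/(-44.00) − 1/(345) = -0.02563, so d_i = -39.02 cm.
m = −d_i/d_o = +0.1131.
|h_i| = |m|·h_o = 0.1131 × 2.5 = 0.283 cm. The image is virtual, upright and reduced, on the same side as the object.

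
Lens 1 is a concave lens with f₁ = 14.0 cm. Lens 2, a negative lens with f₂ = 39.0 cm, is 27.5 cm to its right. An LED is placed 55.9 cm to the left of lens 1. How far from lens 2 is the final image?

19.4 cm

Lens 1 is diverging, so f₁ = −14.0 cm.
Lens 1: 1/d_i1 = 1/f₁ − 1/d_o1 = 1/(-14.0) − 1/(55.9) = -0.08932, so d_i1 = -11.20 cm.
The intermediate image is 11.20 cm to the left of lens 1 (virtual), which is 27.5 − (-11.20) = 38.70 cm to the left of lens 2, so d_o2 = +38.70 cm.
Lens 2 is diverging, so f₂ = −39.0 cm.
Lens 2: 1/d_i2 = 1/f₂ − 1/d_o2 = 1/(-39.0) − 1/(38.70) = -0.05148, so d_i2 = -19.4 cm.
The final image is virtual, 19.4 cm to the left of lens 2 (overall magnification ≈ 0.10).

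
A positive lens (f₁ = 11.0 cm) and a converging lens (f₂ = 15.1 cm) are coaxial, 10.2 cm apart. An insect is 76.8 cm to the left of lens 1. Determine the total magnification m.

m = -0.142

Lens 1: 1/d_i1 = 1/(11.0) − 1/(76.8) = 0.07789, so d_i1 = 12.84 cm; m₁ = −d_i1/d_o1 = -0.1672.
d_o2 = 10.2 − (12.84) = -2.640 cm (virtual object).
Lens 2: 1/d_i2 = 1/(15.1) − 1/(-2.640) = 0.4450, so d_i2 = 2.247 cm; m₂ = −d_i2/d_o2 = +0.8512.
m = m₁·m₂ = (-0.1672)(+0.8512) = -0.142.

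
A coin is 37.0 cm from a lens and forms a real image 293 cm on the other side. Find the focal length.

f = 32.9 cm (converging)

Real image ⇒ d_i = +293 cm.
1/f = 1/d_o + 1/d_i = 1/(37.0) + 1/(293) = 0.03044, so f = 32.9 cm.
Since f is positive, the lens is converging.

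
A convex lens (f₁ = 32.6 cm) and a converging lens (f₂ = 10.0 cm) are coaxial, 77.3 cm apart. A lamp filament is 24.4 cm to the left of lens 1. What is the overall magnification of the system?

Lens 1: 1/d_i1 = 1/(32.6) − 1/(24.4) = -0.01031, so d_i1 = -97.00 cm; m₁ = −d_i1/d_o1 = +3.975.
d_o2 = 77.3 − (-97.00) = 174.3 cm.
Lens 2: 1/d_i2 = 1/(10.0) − 1/(174.3) = 0.09426, so d_i2 = 10.61 cm; m₂ = −d_i2/d_o2 = -0.06086.
m = m₁·m₂ = (+3.975)(-0.06086) = -0.242.

m = -0.242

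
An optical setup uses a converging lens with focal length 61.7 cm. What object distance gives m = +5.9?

m = −d_i/d_o ⇒ d_i = −m·d_o.
1/f = 1/d_o + 1/d_i = 1/d_o − 1/(m·d_o) = (1 − 1/m)/d_o, so d_o = f(1 − 1/m) = (61.70)(1 − 1/(+5.9)) = 51.2 cm.

51.2 cm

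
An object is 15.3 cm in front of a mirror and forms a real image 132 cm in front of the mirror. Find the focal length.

f = 13.7 cm (concave)

Real image ⇒ d_i = +132 cm.
1/f = 1/d_o + 1/d_i = 1/(15.3) + 1/(132) = 0.07294, so f = 13.7 cm.
Since f is positive, the mirror is concave.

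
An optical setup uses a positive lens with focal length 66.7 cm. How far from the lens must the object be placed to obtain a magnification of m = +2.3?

m = −d_i/d_o ⇒ d_i = −m·d_o.
1/f = 1/d_o + 1/d_i = 1/d_o − 1/(m·d_o) = (1 − 1/m)/d_o, so d_o = f(1 − 1/m) = (66.70)(1 − 1/(+2.3)) = 37.7 cm.

37.7 cm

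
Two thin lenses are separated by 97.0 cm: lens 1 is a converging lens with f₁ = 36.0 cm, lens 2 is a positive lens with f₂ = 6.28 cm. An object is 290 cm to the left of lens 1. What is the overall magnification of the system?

Lens 1: 1/d_i1 = 1/(36.0) − 1/(290) = 0.02433, so d_i1 = 41.10 cm; m₁ = −d_i1/d_o1 = -0.1417.
d_o2 = 97.0 − (41.10) = 55.90 cm.
Lens 2: 1/d_i2 = 1/(6.28) − 1/(55.90) = 0.1413, so d_i2 = 7.075 cm; m₂ = −d_i2/d_o2 = -0.1266.
m = m₁·m₂ = (-0.1417)(-0.1266) = +0.0179.

m = +0.0179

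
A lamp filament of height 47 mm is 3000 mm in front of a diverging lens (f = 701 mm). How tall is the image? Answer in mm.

8.90 mm

For a diverging lens, f = -701 mm.
1/d_i = 1/f − 1/d_o = 1/(-701.0) − 1/(3000) = -0.001760, so d_i = -568.2 mm.
m = −d_i/d_o = +0.1894.
|h_i| = |m|·h_o = 0.1894 × 47 = 8.90 mm. The image is virtual, upright and reduced, on the same side as the object.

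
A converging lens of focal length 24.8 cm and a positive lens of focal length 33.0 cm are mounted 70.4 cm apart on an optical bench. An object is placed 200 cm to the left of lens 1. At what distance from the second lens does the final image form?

Lens 1: 1/d_i1 = 1/f₁ − 1/d_o1 = 1/(24.8) − 1/(200) = 0.03532, so d_i1 = 28.31 cm.
The intermediate image is 28.31 cm to the right of lens 1, which is 70.4 − (28.31) = 42.09 cm to the left of lens 2, so d_o2 = +42.09 cm.
Lens 2: 1/d_i2 = 1/f₂ − 1/d_o2 = 1/(33.0) − 1/(42.09) = 0.006544, so d_i2 = 153 cm.
The final image is real, 153 cm to the right of lens 2 (overall magnification ≈ 0.51).

153 cm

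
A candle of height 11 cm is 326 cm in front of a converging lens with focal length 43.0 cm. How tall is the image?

1/d_i = 1/f − 1/d_o = 1/(43.00) − 1/(326) = 0.02019, so d_i = 49.53 cm.
m = −d_i/d_o = -0.1519.
|h_i| = |m|·h_o = 0.1519 × 11 = 1.67 cm. The image is real, inverted and reduced, on the far side of the lens.

1.67 cm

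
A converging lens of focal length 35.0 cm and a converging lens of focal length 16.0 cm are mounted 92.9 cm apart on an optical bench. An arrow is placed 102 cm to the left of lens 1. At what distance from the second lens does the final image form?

Lens 1: 1/d_i1 = 1/f₁ − 1/d_o1 = 1/(35.0) − 1/(102) = 0.01877, so d_i1 = 53.28 cm.
The intermediate image is 53.28 cm to the right of lens 1, which is 92.9 − (53.28) = 39.62 cm to the left of lens 2, so d_o2 = +39.62 cm.
Lens 2: 1/d_i2 = 1/f₂ − 1/d_o2 = 1/(16.0) − 1/(39.62) = 0.03726, so d_i2 = 26.8 cm.
The final image is real, 26.8 cm to the right of lens 2 (overall magnification ≈ 0.35).

26.8 cm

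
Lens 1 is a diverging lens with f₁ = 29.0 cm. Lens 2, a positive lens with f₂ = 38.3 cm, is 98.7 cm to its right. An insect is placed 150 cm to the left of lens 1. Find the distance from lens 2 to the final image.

Lens 1 is diverging, so f₁ = −29.0 cm.
Lens 1: 1/d_i1 = 1/f₁ − 1/d_o1 = 1/(-29.0) − 1/(150) = -0.04115, so d_i1 = -24.30 cm.
The intermediate image is 24.30 cm to the left of lens 1 (virtual), which is 98.7 − (-24.30) = 123.0 cm to the left of lens 2, so d_o2 = +123.0 cm.
Lens 2: 1/d_i2 = 1/f₂ − 1/d_o2 = 1/(38.3) − 1/(123.0) = 0.01798, so d_i2 = 55.6 cm.
The final image is real, 55.6 cm to the right of lens 2 (overall magnification ≈ -0.073).

55.6 cm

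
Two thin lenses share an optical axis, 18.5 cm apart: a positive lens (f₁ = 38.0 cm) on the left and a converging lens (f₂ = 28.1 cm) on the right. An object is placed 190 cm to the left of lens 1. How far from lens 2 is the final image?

Lens 1: 1/d_i1 = 1/f₁ − 1/d_o1 = 1/(38.0) − 1/(190) = 0.02105, so d_i1 = 47.50 cm.
The intermediate image is 47.50 cm to the right of lens 1, which lies 29.00 cm to the right of lens 2 — a virtual object — so d_o2 = −29.00 cm.
Lens 2: 1/d_i2 = 1/f₂ − 1/d_o2 = 1/(28.1) − 1/(-29.00) = 0.07007, so d_i2 = 14.3 cm.
The final image is real, 14.3 cm to the right of lens 2 (overall magnification ≈ -0.12).

14.3 cm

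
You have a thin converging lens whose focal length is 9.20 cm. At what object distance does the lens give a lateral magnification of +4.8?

7.28 cm

m = −d_i/d_o ⇒ d_i = −m·d_o.
1/f = 1/d_o + 1/d_i = 1/d_o − 1/(m·d_o) = (1 − 1/m)/d_o, so d_o = f(1 − 1/m) = (9.200)(1 − 1/(+4.8)) = 7.28 cm.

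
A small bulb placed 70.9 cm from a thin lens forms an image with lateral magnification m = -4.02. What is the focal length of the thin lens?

m = −d_i/d_o ⇒ d_i = −m·d_o = −(-4.02)·(70.9) = 285.0 cm.
1/f = 1/d_o + 1/d_i = 1/(70.9) + 1/(285.0) = 0.01761, so f = 56.8 cm.
Since f is positive, the thin lens is converging.

f = 56.8 cm (converging)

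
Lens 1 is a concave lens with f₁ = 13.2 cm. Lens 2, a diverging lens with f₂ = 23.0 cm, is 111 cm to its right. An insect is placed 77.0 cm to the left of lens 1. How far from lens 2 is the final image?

Lens 1 is diverging, so f₁ = −13.2 cm.
Lens 1: 1/d_i1 = 1/f₁ − 1/d_o1 = 1/(-13.2) − 1/(77.0) = -0.08874, so d_i1 = -11.27 cm.
The intermediate image is 11.27 cm to the left of lens 1 (virtual), which is 111 − (-11.27) = 122.3 cm to the left of lens 2, so d_o2 = +122.3 cm.
Lens 2 is diverging, so f₂ = −23.0 cm.
Lens 2: 1/d_i2 = 1/f₂ − 1/d_o2 = 1/(-23.0) − 1/(122.3) = -0.05165, so d_i2 = -19.4 cm.
The final image is virtual, 19.4 cm to the left of lens 2 (overall magnification ≈ 0.023).

19.4 cm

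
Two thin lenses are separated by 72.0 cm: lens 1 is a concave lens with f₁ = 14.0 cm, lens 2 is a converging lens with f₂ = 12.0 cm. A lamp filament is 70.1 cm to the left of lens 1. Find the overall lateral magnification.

m = -0.0279

f₁ = −14.0 cm (diverging).
Lens 1: 1/d_i1 = 1/(-14.0) − 1/(70.1) = -0.08569, so d_i1 = -11.67 cm; m₁ = −d_i1/d_o1 = +0.1665.
d_o2 = 72.0 − (-11.67) = 83.67 cm.
Lens 2: 1/d_i2 = 1/(12.0) − 1/(83.67) = 0.07138, so d_i2 = 14.01 cm; m₂ = −d_i2/d_o2 = -0.1674.
m = m₁·m₂ = (+0.1665)(-0.1674) = -0.0279.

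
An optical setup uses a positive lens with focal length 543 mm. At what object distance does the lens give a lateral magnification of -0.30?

m = −d_i/d_o ⇒ d_i = −m·d_o.
1/f = 1/d_o + 1/d_i = 1/d_o − 1/(m·d_o) = (1 − 1/m)/d_o, so d_o = f(1 − 1/m) = (543.0)(1 − 1/(-0.30)) = 2350 mm.

2350 mm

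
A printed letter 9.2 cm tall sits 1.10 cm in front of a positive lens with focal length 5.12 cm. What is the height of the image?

11.7 cm

1/d_i = 1/f − 1/d_o = 1/(5.120) − 1/(1.10) = -0.7138, so d_i = -1.401 cm.
m = −d_i/d_o = +1.274.
|h_i| = |m|·h_o = 1.274 × 9.2 = 11.7 cm. The image is virtual, upright and enlarged, on the same side as the object.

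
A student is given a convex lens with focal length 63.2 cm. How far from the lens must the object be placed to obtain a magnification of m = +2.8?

40.6 cm

m = −d_i/d_o ⇒ d_i = −m·d_o.
1/f = 1/d_o + 1/d_i = 1/d_o − 1/(m·d_o) = (1 − 1/m)/d_o, so d_o = f(1 − 1/m) = (63.20)(1 − 1/(+2.8)) = 40.6 cm.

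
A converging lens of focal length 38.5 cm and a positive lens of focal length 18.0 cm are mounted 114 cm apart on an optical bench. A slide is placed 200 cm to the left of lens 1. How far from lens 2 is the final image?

Lens 1: 1/d_i1 = 1/f₁ − 1/d_o1 = 1/(38.5) − 1/(200) = 0.02097, so d_i1 = 47.68 cm.
The intermediate image is 47.68 cm to the right of lens 1, which is 114 − (47.68) = 66.32 cm to the left of lens 2, so d_o2 = +66.32 cm.
Lens 2: 1/d_i2 = 1/f₂ − 1/d_o2 = 1/(18.0) − 1/(66.32) = 0.04048, so d_i2 = 24.7 cm.
The final image is real, 24.7 cm to the right of lens 2 (overall magnification ≈ 0.089).

24.7 cm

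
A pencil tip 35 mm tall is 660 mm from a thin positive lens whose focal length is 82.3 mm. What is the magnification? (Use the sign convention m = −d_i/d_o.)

1/d_i = 1/f − 1/d_o = 1/(82.30) − 1/(660) = 0.01064, so d_i = 94.02 mm.
m = −d_i/d_o = −(94.02)/(660) = -0.142.
The image is real, inverted and reduced, on the far side of the lens.

m = -0.142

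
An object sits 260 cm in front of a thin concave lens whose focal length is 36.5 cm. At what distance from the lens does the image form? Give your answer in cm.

32.0 cm

For a concave lens, f = -36.5 cm.
Thin-lens equation: 1/d_i = 1/f − 1/d_o = 1/(-36.50) − 1/(260) = -0.02740 − 0.003846 = -0.03124, so d_i = -32.0 cm.
The image is virtual, upright and reduced, on the same side as the object.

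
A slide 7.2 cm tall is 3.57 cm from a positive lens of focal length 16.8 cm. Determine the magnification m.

m = +1.27

1/d_i = 1/f − 1/d_o = 1/(16.80) − 1/(3.57) = -0.2206, so d_i = -4.533 cm.
m = −d_i/d_o = −(-4.533)/(3.57) = +1.27.
The image is virtual, upright and enlarged, on the same side as the object.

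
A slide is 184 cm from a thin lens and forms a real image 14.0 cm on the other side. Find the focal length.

Real image ⇒ d_i = +14.0 cm.
1/f = 1/d_o + 1/d_i = 1/(184) + 1/(14.0) = 0.07686, so f = 13.0 cm.
Since f is positive, the thin lens is converging.

f = 13.0 cm (converging)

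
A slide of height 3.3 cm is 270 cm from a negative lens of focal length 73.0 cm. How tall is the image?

0.702 cm

For a negative lens, f = -73.0 cm.
1/d_i = 1/f − 1/d_o = 1/(-73.00) − 1/(270) = -0.01740, so d_i = -57.46 cm.
m = −d_i/d_o = +0.2128.
|h_i| = |m|·h_o = 0.2128 × 3.3 = 0.702 cm. The image is virtual, upright and reduced, on the same side as the object.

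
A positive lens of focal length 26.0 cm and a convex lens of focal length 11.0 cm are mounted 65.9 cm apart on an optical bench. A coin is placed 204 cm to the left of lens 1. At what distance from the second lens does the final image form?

Lens 1: 1/d_i1 = 1/f₁ − 1/d_o1 = 1/(26.0) − 1/(204) = 0.03356, so d_i1 = 29.80 cm.
The intermediate image is 29.80 cm to the right of lens 1, which is 65.9 − (29.80) = 36.10 cm to the left of lens 2, so d_o2 = +36.10 cm.
Lens 2: 1/d_i2 = 1/f₂ − 1/d_o2 = 1/(11.0) − 1/(36.10) = 0.06321, so d_i2 = 15.8 cm.
The final image is real, 15.8 cm to the right of lens 2 (overall magnification ≈ 0.064).

15.8 cm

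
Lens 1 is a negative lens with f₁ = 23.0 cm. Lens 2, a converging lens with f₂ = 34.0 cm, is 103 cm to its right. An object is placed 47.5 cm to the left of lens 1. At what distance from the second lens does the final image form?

47.7 cm

Lens 1 is diverging, so f₁ = −23.0 cm.
Lens 1: 1/d_i1 = 1/f₁ − 1/d_o1 = 1/(-23.0) − 1/(47.5) = -0.06453, so d_i1 = -15.50 cm.
The intermediate image is 15.50 cm to the left of lens 1 (virtual), which is 103 − (-15.50) = 118.5 cm to the left of lens 2, so d_o2 = +118.5 cm.
Lens 2: 1/d_i2 = 1/f₂ − 1/d_o2 = 1/(34.0) − 1/(118.5) = 0.02097, so d_i2 = 47.7 cm.
The final image is real, 47.7 cm to the right of lens 2 (overall magnification ≈ -0.13).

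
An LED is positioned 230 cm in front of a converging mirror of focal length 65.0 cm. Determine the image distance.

90.6 cm

Mirror equation: 1/d_i = 1/f − 1/d_o = 1/(65.00) − 1/(230) = 0.01538 − 0.004348 = 0.01104, so d_i = 90.6 cm.
The image is real, inverted and reduced, in front of the mirror.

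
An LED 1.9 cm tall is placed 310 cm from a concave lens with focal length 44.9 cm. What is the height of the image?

0.240 cm

For a concave lens, f = -44.9 cm.
1/d_i = 1/f − 1/d_o = 1/(-44.90) − 1/(310) = -0.02550, so d_i = -39.22 cm.
m = −d_i/d_o = +0.1265.
|h_i| = |m|·h_o = 0.1265 × 1.9 = 0.240 cm. The image is virtual, upright and reduced, on the same side as the object.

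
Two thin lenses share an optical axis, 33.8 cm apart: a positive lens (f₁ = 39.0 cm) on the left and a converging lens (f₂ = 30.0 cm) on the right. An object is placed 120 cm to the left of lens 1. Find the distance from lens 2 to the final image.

Lens 1: 1/d_i1 = 1/f₁ − 1/d_o1 = 1/(39.0) − 1/(120) = 0.01731, so d_i1 = 57.78 cm.
The intermediate image is 57.78 cm to the right of lens 1, which lies 23.98 cm to the right of lens 2 — a virtual object — so d_o2 = −23.98 cm.
Lens 2: 1/d_i2 = 1/f₂ − 1/d_o2 = 1/(30.0) − 1/(-23.98) = 0.07503, so d_i2 = 13.3 cm.
The final image is real, 13.3 cm to the right of lens 2 (overall magnification ≈ -0.27).

13.3 cm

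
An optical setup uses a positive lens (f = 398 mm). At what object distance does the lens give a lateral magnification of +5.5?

m = −d_i/d_o ⇒ d_i = −m·d_o.
1/f = 1/d_o + 1/d_i = 1/d_o − 1/(m·d_o) = (1 − 1/m)/d_o, so d_o = f(1 − 1/m) = (398.0)(1 − 1/(+5.5)) = 326 mm.

326 mm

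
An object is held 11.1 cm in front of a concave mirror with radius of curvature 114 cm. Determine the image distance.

f = R/2 = 114/2 = 57.00 cm.
Mirror equation: 1/q = 1/f − 1/p = 1/(57.00) − 1/(11.1) = 0.01754 − 0.09009 = -0.07255, so q = -13.8 cm.
The image is virtual, upright and enlarged, behind the mirror.

13.8 cm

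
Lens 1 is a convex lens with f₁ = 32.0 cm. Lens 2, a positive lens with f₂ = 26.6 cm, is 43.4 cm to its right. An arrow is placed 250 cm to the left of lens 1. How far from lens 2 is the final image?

Lens 1: 1/d_i1 = 1/f₁ − 1/d_o1 = 1/(32.0) − 1/(250) = 0.02725, so d_i1 = 36.70 cm.
The intermediate image is 36.70 cm to the right of lens 1, which is 43.4 − (36.70) = 6.700 cm to the left of lens 2, so d_o2 = +6.700 cm.
Lens 2: 1/d_i2 = 1/f₂ − 1/d_o2 = 1/(26.6) − 1/(6.700) = -0.1117, so d_i2 = -8.96 cm.
The final image is virtual, 8.96 cm to the left of lens 2 (overall magnification ≈ -0.20).

8.96 cm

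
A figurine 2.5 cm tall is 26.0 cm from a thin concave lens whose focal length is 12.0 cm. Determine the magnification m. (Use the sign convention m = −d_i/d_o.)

m = +0.316

For a concave lens, f = -12.0 cm.
1/d_i = 1/f − 1/d_o = 1/(-12.00) − 1/(26.0) = -0.1218, so d_i = -8.211 cm.
m = −d_i/d_o = −(-8.211)/(26.0) = +0.316.
The image is virtual, upright and reduced, on the same side as the object.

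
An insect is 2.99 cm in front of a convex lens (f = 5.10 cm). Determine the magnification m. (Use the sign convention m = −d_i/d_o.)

m = +2.42

1/d_i = 1/f − 1/d_o = 1/(5.100) − 1/(2.99) = -0.1384, so d_i = -7.227 cm.
m = −d_i/d_o = −(-7.227)/(2.99) = +2.42.
The image is virtual, upright and enlarged, on the same side as the object.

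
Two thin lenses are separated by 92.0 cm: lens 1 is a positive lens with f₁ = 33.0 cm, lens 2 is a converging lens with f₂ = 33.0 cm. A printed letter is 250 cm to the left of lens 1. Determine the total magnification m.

m = +0.239

Lens 1: 1/d_i1 = 1/(33.0) − 1/(250) = 0.02630, so d_i1 = 38.02 cm; m₁ = −d_i1/d_o1 = -0.1521.
d_o2 = 92.0 − (38.02) = 53.98 cm.
Lens 2: 1/d_i2 = 1/(33.0) − 1/(53.98) = 0.01178, so d_i2 = 84.91 cm; m₂ = −d_i2/d_o2 = -1.573.
m = m₁·m₂ = (-0.1521)(-1.573) = +0.239.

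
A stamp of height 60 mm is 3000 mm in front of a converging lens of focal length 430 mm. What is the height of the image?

1/d_i = 1/f − 1/d_o = 1/(430.0) − 1/(3000) = 0.001992, so d_i = 501.9 mm.
m = −d_i/d_o = -0.1673.
|h_i| = |m|·h_o = 0.1673 × 60 = 10.0 mm. The image is real, inverted and reduced, on the far side of the lens.

10.0 mm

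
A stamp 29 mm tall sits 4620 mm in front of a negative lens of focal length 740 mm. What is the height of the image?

4.00 mm

For a negative lens, f = -740 mm.
1/d_i = 1/f − 1/d_o = 1/(-740.0) − 1/(4620) = -0.001568, so d_i = -637.8 mm.
m = −d_i/d_o = +0.1381.
|h_i| = |m|·h_o = 0.1381 × 29 = 4.00 mm. The image is virtual, upright and reduced, on the same side as the object.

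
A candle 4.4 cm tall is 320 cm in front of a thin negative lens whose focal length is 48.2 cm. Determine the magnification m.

For a negative lens, f = -48.2 cm.
1/d_i = 1/f − 1/d_o = 1/(-48.20) − 1/(320) = -0.02387, so d_i = -41.89 cm.
m = −d_i/d_o = −(-41.89)/(320) = +0.131.
The image is virtual, upright and reduced, on the same side as the object.

m = +0.131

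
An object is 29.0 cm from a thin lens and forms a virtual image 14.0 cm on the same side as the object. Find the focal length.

f = -27.1 cm (diverging)

Virtual image ⇒ d_i = −14.0 cm.
1/f = 1/d_o + 1/d_i = 1/(29.0) + 1/(-14.0) = -0.03695, so f = -27.1 cm.
Since f is negative, the thin lens is diverging.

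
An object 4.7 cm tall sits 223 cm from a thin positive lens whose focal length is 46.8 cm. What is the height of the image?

1/d_i = 1/f − 1/d_o = 1/(46.80) − 1/(223) = 0.01688, so d_i = 59.23 cm.
m = −d_i/d_o = -0.2656.
|h_i| = |m|·h_o = 0.2656 × 4.7 = 1.25 cm. The image is real, inverted and reduced, on the far side of the lens.

1.25 cm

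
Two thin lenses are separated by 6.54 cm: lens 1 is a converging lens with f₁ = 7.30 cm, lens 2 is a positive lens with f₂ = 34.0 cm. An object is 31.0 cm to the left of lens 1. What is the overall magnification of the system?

Lens 1: 1/d_i1 = 1/(7.30) − 1/(31.0) = 0.1047, so d_i1 = 9.549 cm; m₁ = −d_i1/d_o1 = -0.3080.
d_o2 = 6.54 − (9.549) = -3.009 cm (virtual object).
Lens 2: 1/d_i2 = 1/(34.0) − 1/(-3.009) = 0.3617, so d_i2 = 2.764 cm; m₂ = −d_i2/d_o2 = +0.9187.
m = m₁·m₂ = (-0.3080)(+0.9187) = -0.283.

m = -0.283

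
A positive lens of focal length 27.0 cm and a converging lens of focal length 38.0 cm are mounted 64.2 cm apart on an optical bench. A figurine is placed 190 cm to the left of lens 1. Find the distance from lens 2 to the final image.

236 cm

Lens 1: 1/d_i1 = 1/f₁ − 1/d_o1 = 1/(27.0) − 1/(190) = 0.03177, so d_i1 = 31.47 cm.
The intermediate image is 31.47 cm to the right of lens 1, which is 64.2 − (31.47) = 32.73 cm to the left of lens 2, so d_o2 = +32.73 cm.
Lens 2: 1/d_i2 = 1/f₂ − 1/d_o2 = 1/(38.0) − 1/(32.73) = -0.004237, so d_i2 = -236 cm.
The final image is virtual, 236 cm to the left of lens 2 (overall magnification ≈ -1.2).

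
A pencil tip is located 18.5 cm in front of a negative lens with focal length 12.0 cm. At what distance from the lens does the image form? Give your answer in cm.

For a negative lens, f = -12.0 cm.
Lens equation: 1/q = 1/f − 1/p = 1/(-12.00) − 1/(18.5) = -0.08333 − 0.05405 = -0.1374, so q = -7.28 cm.
The image is virtual, upright and reduced, on the same side as the object.

7.28 cm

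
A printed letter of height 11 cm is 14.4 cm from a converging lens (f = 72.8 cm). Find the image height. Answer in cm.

1/d_i = 1/f − 1/d_o = 1/(72.80) − 1/(14.4) = -0.05571, so d_i = -17.95 cm.
m = −d_i/d_o = +1.247.
|h_i| = |m|·h_o = 1.247 × 11 = 13.7 cm. The image is virtual, upright and enlarged, on the same side as the object.

13.7 cm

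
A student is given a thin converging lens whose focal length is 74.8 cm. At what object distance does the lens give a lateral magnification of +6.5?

63.3 cm

m = −d_i/d_o ⇒ d_i = −m·d_o.
1/f = 1/d_o + 1/d_i = 1/d_o − 1/(m·d_o) = (1 − 1/m)/d_o, so d_o = f(1 − 1/m) = (74.80)(1 − 1/(+6.5)) = 63.3 cm.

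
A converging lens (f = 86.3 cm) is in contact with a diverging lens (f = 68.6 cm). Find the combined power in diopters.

P₁ = 1/f₁ = 1/(0.863 m) = +1.159 D; P₂ = 1/f₂ = 1/(-0.686 m) = -1.458 D.
For thin lenses in contact, P = P₁ + P₂ = (+1.159) + (-1.458) = -0.299 D.

P = -0.299 D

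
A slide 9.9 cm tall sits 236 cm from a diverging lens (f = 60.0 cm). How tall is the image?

For a diverging lens, f = -60.0 cm.
1/d_i = 1/f − 1/d_o = 1/(-60.00) − 1/(236) = -0.02090, so d_i = -47.84 cm.
m = −d_i/d_o = +0.2027.
|h_i| = |m|·h_o = 0.2027 × 9.9 = 2.01 cm. The image is virtual, upright and reduced, on the same side as the object.

2.01 cm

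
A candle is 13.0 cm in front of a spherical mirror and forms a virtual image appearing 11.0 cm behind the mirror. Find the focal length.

Virtual image ⇒ d_i = −11.0 cm.
1/f = 1/d_o + 1/d_i = 1/(13.0) + 1/(-11.0) = -0.01399, so f = -71.5 cm.
Since f is negative, the spherical mirror is convex.

f = -71.5 cm (convex)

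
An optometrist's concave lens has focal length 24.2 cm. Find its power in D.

P = -4.13 D

For a concave lens, f = −24.2 cm.
f = -24.2 cm = -0.242 m.
P = 1/f = 1/(-0.242 m) = -4.13 D.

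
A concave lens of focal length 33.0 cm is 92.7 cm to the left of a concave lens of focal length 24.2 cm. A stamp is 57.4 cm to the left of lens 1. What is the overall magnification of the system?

f₁ = −33.0 cm (diverging).
Lens 1: 1/d_i1 = 1/(-33.0) − 1/(57.4) = -0.04772, so d_i1 = -20.95 cm; m₁ = −d_i1/d_o1 = +0.3650.
d_o2 = 92.7 − (-20.95) = 113.7 cm.
f₂ = −24.2 cm (diverging).
Lens 2: 1/d_i2 = 1/(-24.2) − 1/(113.7) = -0.05012, so d_i2 = -19.95 cm; m₂ = −d_i2/d_o2 = +0.1755.
m = m₁·m₂ = (+0.3650)(+0.1755) = +0.0641.

m = +0.0641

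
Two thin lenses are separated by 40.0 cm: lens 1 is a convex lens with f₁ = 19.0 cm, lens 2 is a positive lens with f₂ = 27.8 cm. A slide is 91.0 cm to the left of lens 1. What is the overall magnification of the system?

m = -0.621

Lens 1: 1/d_i1 = 1/(19.0) − 1/(91.0) = 0.04164, so d_i1 = 24.01 cm; m₁ = −d_i1/d_o1 = -0.2638.
d_o2 = 40.0 − (24.01) = 15.99 cm.
Lens 2: 1/d_i2 = 1/(27.8) − 1/(15.99) = -0.02657, so d_i2 = -37.64 cm; m₂ = −d_i2/d_o2 = +2.354.
m = m₁·m₂ = (-0.2638)(+2.354) = -0.621.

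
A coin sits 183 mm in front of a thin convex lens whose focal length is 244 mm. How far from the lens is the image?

732 mm

Thin-lens equation: 1/s_i = 1/f − 1/s_o = 1/(244.0) − 1/(183) = 0.004098 − 0.005464 = -0.001366, so s_i = -732 mm.
The image is virtual, upright and enlarged, on the same side as the object.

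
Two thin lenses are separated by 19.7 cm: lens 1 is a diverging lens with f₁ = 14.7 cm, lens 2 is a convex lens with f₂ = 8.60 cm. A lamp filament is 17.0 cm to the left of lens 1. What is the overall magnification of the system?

f₁ = −14.7 cm (diverging).
Lens 1: 1/d_i1 = 1/(-14.7) − 1/(17.0) = -0.1269, so d_i1 = -7.883 cm; m₁ = −d_i1/d_o1 = +0.4637.
d_o2 = 19.7 − (-7.883) = 27.58 cm.
Lens 2: 1/d_i2 = 1/(8.60) − 1/(27.58) = 0.08002, so d_i2 = 12.50 cm; m₂ = −d_i2/d_o2 = -0.4531.
m = m₁·m₂ = (+0.4637)(-0.4531) = -0.210.

m = -0.210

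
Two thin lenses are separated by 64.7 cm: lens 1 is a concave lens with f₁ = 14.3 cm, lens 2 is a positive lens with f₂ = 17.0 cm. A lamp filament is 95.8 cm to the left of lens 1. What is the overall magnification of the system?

f₁ = −14.3 cm (diverging).
Lens 1: 1/d_i1 = 1/(-14.3) − 1/(95.8) = -0.08037, so d_i1 = -12.44 cm; m₁ = −d_i1/d_o1 = +0.1299.
d_o2 = 64.7 − (-12.44) = 77.14 cm.
Lens 2: 1/d_i2 = 1/(17.0) − 1/(77.14) = 0.04586, so d_i2 = 21.81 cm; m₂ = −d_i2/d_o2 = -0.2827.
m = m₁·m₂ = (+0.1299)(-0.2827) = -0.0367.

m = -0.0367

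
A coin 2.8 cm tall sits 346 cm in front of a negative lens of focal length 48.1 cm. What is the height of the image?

For a negative lens, f = -48.1 cm.
1/d_i = 1/f − 1/d_o = 1/(-48.10) − 1/(346) = -0.02368, so d_i = -42.23 cm.
m = −d_i/d_o = +0.1221.
|h_i| = |m|·h_o = 0.1221 × 2.8 = 0.342 cm. The image is virtual, upright and reduced, on the same side as the object.

0.342 cm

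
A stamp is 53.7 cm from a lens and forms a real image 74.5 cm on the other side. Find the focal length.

Real image ⇒ d_i = +74.5 cm.
1/f = 1/d_o + 1/d_i = 1/(53.7) + 1/(74.5) = 0.03204, so f = 31.2 cm.
Since f is positive, the lens is converging.

f = 31.2 cm (converging)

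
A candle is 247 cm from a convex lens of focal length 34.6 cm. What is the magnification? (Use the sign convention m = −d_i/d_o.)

m = -0.163

1/d_i = 1/f − 1/d_o = 1/(34.60) − 1/(247) = 0.02485, so d_i = 40.24 cm.
m = −d_i/d_o = −(40.24)/(247) = -0.163.
The image is real, inverted and reduced, on the far side of the lens.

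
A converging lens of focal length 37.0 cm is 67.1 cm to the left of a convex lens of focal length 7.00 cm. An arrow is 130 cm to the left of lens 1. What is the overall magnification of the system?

Lens 1: 1/d_i1 = 1/(37.0) − 1/(130) = 0.01933, so d_i1 = 51.72 cm; m₁ = −d_i1/d_o1 = -0.3978.
d_o2 = 67.1 − (51.72) = 15.38 cm.
Lens 2: 1/d_i2 = 1/(7.00) − 1/(15.38) = 0.07784, so d_i2 = 12.85 cm; m₂ = −d_i2/d_o2 = -0.8353.
m = m₁·m₂ = (-0.3978)(-0.8353) = +0.332.

m = +0.332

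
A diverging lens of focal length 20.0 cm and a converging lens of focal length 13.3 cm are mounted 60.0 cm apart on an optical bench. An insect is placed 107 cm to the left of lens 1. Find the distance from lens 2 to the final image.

16.1 cm

Lens 1 is diverging, so f₁ = −20.0 cm.
Lens 1: 1/d_i1 = 1/f₁ − 1/d_o1 = 1/(-20.0) − 1/(107) = -0.05935, so d_i1 = -16.85 cm.
The intermediate image is 16.85 cm to the left of lens 1 (virtual), which is 60.0 − (-16.85) = 76.85 cm to the left of lens 2, so d_o2 = +76.85 cm.
Lens 2: 1/d_i2 = 1/f₂ − 1/d_o2 = 1/(13.3) − 1/(76.85) = 0.06218, so d_i2 = 16.1 cm.
The final image is real, 16.1 cm to the right of lens 2 (overall magnification ≈ -0.033).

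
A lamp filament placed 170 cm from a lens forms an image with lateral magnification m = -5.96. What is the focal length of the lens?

f = 146 cm (converging)

m = −d_i/d_o ⇒ d_i = −m·d_o = −(-5.96)·(170) = 1013 cm.
1/f = 1/d_o + 1/d_i = 1/(170) + 1/(1013) = 0.006870, so f = 146 cm.
Since f is positive, the lens is converging.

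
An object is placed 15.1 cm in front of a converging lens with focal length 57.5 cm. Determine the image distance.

20.5 cm

Thin-lens equation: 1/v = 1/f − 1/u = 1/(57.50) − 1/(15.1) = 0.01739 − 0.06623 = -0.04883, so v = -20.5 cm.
The image is virtual, upright and enlarged, on the same side as the object.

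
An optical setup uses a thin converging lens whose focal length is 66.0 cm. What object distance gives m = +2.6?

m = −d_i/d_o ⇒ d_i = −m·d_o.
1/f = 1/d_o + 1/d_i = 1/d_o − 1/(m·d_o) = (1 − 1/m)/d_o, so d_o = f(1 − 1/m) = (66.00)(1 − 1/(+2.6)) = 40.6 cm.

40.6 cm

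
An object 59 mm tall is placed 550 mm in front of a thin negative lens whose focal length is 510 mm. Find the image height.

For a negative lens, f = -510 mm.
1/d_i = 1/f − 1/d_o = 1/(-510.0) − 1/(550) = -0.003779, so d_i = -264.6 mm.
m = −d_i/d_o = +0.4811.
|h_i| = |m|·h_o = 0.4811 × 59 = 28.4 mm. The image is virtual, upright and reduced, on the same side as the object.

28.4 mm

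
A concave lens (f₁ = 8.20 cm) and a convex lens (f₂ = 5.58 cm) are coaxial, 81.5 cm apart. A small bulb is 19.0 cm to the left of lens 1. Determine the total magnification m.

m = -0.0206

f₁ = −8.20 cm (diverging).
Lens 1: 1/d_i1 = 1/(-8.20) − 1/(19.0) = -0.1746, so d_i1 = -5.728 cm; m₁ = −d_i1/d_o1 = +0.3015.
d_o2 = 81.5 − (-5.728) = 87.23 cm.
Lens 2: 1/d_i2 = 1/(5.58) − 1/(87.23) = 0.1677, so d_i2 = 5.961 cm; m₂ = −d_i2/d_o2 = -0.06834.
m = m₁·m₂ = (+0.3015)(-0.06834) = -0.0206.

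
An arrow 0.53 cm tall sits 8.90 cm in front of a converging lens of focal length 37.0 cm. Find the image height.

1/d_i = 1/f − 1/d_o = 1/(37.00) − 1/(8.90) = -0.08533, so d_i = -11.72 cm.
m = −d_i/d_o = +1.317.
|h_i| = |m|·h_o = 1.317 × 0.53 = 0.698 cm. The image is virtual, upright and enlarged, on the same side as the object.

0.698 cm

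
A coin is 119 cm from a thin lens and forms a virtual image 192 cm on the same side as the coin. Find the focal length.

Virtual image ⇒ d_i = −192 cm.
1/f = 1/d_o + 1/d_i = 1/(119) + 1/(-192) = 0.003195, so f = 313 cm.
Since f is positive, the thin lens is converging.

f = 313 cm (converging)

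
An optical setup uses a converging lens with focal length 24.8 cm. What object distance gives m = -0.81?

55.4 cm

m = −d_i/d_o ⇒ d_i = −m·d_o.
1/f = 1/d_o + 1/d_i = 1/d_o − 1/(m·d_o) = (1 − 1/m)/d_o, so d_o = f(1 − 1/m) = (24.80)(1 − 1/(-0.81)) = 55.4 cm.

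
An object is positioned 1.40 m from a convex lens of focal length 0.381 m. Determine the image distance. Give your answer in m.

0.523 m

Thin-lens equation: 1/v = 1/f − 1/u = 1/(0.3810) − 1/(1.40) = 2.625 − 0.7143 = 1.910, so v = 0.523 m.
The image is real, inverted and reduced, on the far side of the lens.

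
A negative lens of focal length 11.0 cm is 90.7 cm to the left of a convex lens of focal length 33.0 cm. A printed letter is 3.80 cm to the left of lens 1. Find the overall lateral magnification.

m = -0.405

f₁ = −11.0 cm (diverging).
Lens 1: 1/d_i1 = 1/(-11.0) − 1/(3.80) = -0.3541, so d_i1 = -2.824 cm; m₁ = −d_i1/d_o1 = +0.7432.
d_o2 = 90.7 − (-2.824) = 93.52 cm.
Lens 2: 1/d_i2 = 1/(33.0) − 1/(93.52) = 0.01961, so d_i2 = 50.99 cm; m₂ = −d_i2/d_o2 = -0.5453.
m = m₁·m₂ = (+0.7432)(-0.5453) = -0.405.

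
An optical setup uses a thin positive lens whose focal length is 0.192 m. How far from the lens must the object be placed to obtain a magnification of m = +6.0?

0.160 m

m = −d_i/d_o ⇒ d_i = −m·d_o.
1/f = 1/d_o + 1/d_i = 1/d_o − 1/(m·d_o) = (1 − 1/m)/d_o, so d_o = f(1 − 1/m) = (0.1920)(1 − 1/(+6.0)) = 0.160 m.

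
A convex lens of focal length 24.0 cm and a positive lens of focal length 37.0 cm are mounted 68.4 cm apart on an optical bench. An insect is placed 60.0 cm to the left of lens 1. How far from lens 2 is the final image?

122 cm

Lens 1: 1/d_i1 = 1/f₁ − 1/d_o1 = 1/(24.0) − 1/(60.0) = 0.02500, so d_i1 = 40.00 cm.
The intermediate image is 40.00 cm to the right of lens 1, which is 68.4 − (40.00) = 28.40 cm to the left of lens 2, so d_o2 = +28.40 cm.
Lens 2: 1/d_i2 = 1/f₂ − 1/d_o2 = 1/(37.0) − 1/(28.40) = -0.008184, so d_i2 = -122 cm.
The final image is virtual, 122 cm to the left of lens 2 (overall magnification ≈ -2.9).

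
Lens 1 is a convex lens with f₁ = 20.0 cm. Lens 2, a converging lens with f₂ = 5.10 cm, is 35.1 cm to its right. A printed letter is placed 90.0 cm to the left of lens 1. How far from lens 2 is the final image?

Lens 1: 1/d_i1 = 1/f₁ − 1/d_o1 = 1/(20.0) − 1/(90.0) = 0.03889, so d_i1 = 25.71 cm.
The intermediate image is 25.71 cm to the right of lens 1, which is 35.1 − (25.71) = 9.390 cm to the left of lens 2, so d_o2 = +9.390 cm.
Lens 2: 1/d_i2 = 1/f₂ − 1/d_o2 = 1/(5.10) − 1/(9.390) = 0.08958, so d_i2 = 11.2 cm.
The final image is real, 11.2 cm to the right of lens 2 (overall magnification ≈ 0.34).

11.2 cm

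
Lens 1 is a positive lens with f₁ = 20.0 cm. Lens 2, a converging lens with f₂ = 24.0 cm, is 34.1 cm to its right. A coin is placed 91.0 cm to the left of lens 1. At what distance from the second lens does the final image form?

Lens 1: 1/d_i1 = 1/f₁ − 1/d_o1 = 1/(20.0) − 1/(91.0) = 0.03901, so d_i1 = 25.63 cm.
The intermediate image is 25.63 cm to the right of lens 1, which is 34.1 − (25.63) = 8.470 cm to the left of lens 2, so d_o2 = +8.470 cm.
Lens 2: 1/d_i2 = 1/f₂ − 1/d_o2 = 1/(24.0) − 1/(8.470) = -0.07640, so d_i2 = -13.1 cm.
The final image is virtual, 13.1 cm to the left of lens 2 (overall magnification ≈ -0.44).

13.1 cm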